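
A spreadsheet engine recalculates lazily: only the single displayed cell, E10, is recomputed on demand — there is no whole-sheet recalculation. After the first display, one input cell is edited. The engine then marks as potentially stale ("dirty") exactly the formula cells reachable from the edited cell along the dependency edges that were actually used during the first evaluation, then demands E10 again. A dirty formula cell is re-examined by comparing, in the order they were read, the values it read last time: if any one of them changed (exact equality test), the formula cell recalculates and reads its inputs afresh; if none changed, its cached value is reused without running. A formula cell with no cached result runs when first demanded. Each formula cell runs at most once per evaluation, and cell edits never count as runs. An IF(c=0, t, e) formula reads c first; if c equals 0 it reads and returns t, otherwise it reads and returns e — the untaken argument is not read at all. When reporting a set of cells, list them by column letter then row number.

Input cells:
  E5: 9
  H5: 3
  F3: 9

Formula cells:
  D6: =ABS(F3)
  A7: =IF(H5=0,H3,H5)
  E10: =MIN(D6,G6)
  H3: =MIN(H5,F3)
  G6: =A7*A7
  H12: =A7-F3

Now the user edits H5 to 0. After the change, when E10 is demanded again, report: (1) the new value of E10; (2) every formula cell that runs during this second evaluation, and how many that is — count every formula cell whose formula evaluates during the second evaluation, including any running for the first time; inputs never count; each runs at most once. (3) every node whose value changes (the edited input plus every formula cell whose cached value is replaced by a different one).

New value of E10: 0.
Formula cells that run: A7, E10, G6, H3 — 4 in total.
Values that change: A7, E10, G6, H5.
Key observation: a condition flipped, so demand reaches new nodes — H3 runs for the first time.

First evaluation (everything demanded from the output):
  A7 = IF(H5=0: H5=3 -> else branch H5) = 3
  D6 = ABS(9) = 9
  G6 = 3 * 3 = 9
  E10 = MIN(9, 9) = 9

Propagation after the edit:
  H3: demanded for the first time — runs, produces 0.
  A7: runs — H5 3->0; H5 3->0; result 0.
  G6: runs — A7 3->0; A7 3->0; result 0.
  E10: runs — G6 9->0; result 0.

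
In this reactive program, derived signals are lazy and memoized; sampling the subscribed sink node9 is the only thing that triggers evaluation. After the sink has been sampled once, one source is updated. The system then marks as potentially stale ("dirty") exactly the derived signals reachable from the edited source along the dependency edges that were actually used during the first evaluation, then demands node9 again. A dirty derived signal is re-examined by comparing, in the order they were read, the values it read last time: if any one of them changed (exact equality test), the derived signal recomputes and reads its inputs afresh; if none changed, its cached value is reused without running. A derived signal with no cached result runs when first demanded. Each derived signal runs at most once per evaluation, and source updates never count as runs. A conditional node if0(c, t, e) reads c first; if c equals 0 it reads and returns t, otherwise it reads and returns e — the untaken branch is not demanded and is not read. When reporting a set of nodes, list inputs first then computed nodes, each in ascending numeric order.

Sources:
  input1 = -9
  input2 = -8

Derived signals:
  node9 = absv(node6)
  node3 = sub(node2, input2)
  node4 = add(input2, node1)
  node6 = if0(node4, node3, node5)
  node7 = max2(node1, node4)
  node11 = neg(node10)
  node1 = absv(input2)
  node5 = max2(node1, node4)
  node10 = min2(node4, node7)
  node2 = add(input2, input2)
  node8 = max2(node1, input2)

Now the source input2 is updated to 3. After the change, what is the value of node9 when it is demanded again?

Demanding node9 again yields 6.
Note the branch switch — demand abandons node2, node3, which are never re-examined.

First demand of the output computes:
  node1 = absv(-8) = 8
  node2 = add(-8, -8) = -16
  node3 = sub(-16, -8) = -8
  node4 = add(-8, 8) = 0
  node6 = if0(node4=0 -> then branch node3) = -8
  node9 = absv(-8) = 8

After the edit, cleaning proceeds:
  node1: a read changed (input2 -8->3) — executes, giving 3.
  node2: stays stale; no demand reaches it after the flip.
  node3: stays stale; no demand reaches it after the flip.
  node4: a read changed (input2 -8->3; node1 8->3) — executes, giving 6.
  node5: had never run; runs now, result 6.
  node6: a read changed (node4 0->6) — executes, giving 6.
  node9: a read changed (node6 -8->6) — executes, giving 6.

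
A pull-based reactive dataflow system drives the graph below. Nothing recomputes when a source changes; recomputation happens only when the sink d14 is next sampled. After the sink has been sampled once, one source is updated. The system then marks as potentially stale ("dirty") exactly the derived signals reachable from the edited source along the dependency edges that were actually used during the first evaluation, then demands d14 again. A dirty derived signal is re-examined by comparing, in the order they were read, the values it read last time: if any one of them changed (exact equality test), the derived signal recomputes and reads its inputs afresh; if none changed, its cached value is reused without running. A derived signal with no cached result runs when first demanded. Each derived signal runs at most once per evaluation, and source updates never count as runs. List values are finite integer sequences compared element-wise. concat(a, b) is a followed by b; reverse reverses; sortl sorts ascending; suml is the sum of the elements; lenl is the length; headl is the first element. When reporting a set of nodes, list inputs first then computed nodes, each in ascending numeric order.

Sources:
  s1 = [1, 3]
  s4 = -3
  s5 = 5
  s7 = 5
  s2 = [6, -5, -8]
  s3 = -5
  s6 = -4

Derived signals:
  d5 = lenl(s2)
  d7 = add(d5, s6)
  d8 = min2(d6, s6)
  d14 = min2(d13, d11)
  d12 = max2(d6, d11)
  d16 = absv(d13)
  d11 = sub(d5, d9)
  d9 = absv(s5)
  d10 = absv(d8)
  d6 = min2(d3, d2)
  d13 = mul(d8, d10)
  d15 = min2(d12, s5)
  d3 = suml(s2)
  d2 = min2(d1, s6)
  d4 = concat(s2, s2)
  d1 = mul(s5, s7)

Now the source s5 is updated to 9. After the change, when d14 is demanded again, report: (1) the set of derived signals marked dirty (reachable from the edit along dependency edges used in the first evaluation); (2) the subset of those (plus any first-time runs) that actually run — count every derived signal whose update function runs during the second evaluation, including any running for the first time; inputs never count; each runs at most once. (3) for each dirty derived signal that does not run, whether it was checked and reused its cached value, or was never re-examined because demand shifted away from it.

First evaluation (everything demanded from the output):
  d1 = mul(5, 5) = 25
  d2 = min2(25, -4) = -4
  d3 = suml([6, -5, -8]) = -7
  d5 = lenl([6, -5, -8]) = 3
  d6 = min2(-7, -4) = -7
  d8 = min2(-7, -4) = -7
  d9 = absv(5) = 5
  d10 = absv(-7) = 7
  d11 = sub(3, 5) = -2
  d13 = mul(-7, 7) = -49
  d14 = min2(-49, -2) = -49

Propagation after the edit:
  d1: runs — s5 5->9; result 45.
  d2: runs — d1 25->45; result -4 (same value as before).
  d6: checked — values it read are unchanged (d3 unchanged, d2 unchanged); reused cached -7 without running.
  d8: checked — values it read are unchanged (d6 unchanged, s6 unchanged); reused cached -7 without running.
  d9: runs — s5 5->9; result 9.
  d10: checked — values it read are unchanged (d8 unchanged); reused cached 7 without running.
  d11: runs — d9 5->9; result -6.
  d13: checked — values it read are unchanged (d8 unchanged, d10 unchanged); reused cached -49 without running.
  d14: runs — d11 -2->-6; result -49 (same value as before).

Key observation: the cutoff stops propagation at d6 — its inputs' values are unchanged, so it reuses its cache.

Marked dirty: d1, d2, d6, d8, d9, d10, d11, d13, d14.
Derived signals that run: d1, d2, d9, d11, d14 — 5 in total.
Checked but reused from cache: d6, d8, d10, d13.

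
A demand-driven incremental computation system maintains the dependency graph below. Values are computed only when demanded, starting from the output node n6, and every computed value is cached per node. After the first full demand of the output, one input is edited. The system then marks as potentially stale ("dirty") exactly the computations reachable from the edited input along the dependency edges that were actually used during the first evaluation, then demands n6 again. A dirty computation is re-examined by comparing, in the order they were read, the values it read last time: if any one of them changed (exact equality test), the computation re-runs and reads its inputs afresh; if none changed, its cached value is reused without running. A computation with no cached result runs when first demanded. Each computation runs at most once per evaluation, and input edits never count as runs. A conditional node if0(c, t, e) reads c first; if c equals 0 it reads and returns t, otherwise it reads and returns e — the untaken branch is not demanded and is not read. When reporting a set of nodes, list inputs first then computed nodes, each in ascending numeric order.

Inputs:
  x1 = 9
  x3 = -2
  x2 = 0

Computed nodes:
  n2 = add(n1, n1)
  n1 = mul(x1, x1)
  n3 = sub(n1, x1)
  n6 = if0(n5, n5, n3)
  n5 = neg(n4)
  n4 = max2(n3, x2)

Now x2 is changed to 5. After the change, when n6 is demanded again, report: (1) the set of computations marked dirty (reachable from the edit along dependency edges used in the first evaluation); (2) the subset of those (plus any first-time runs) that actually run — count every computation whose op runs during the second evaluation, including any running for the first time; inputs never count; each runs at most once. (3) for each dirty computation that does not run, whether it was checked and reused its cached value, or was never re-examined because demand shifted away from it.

Marked dirty: n4, n5, n6.
Computations that run: n4 — 1 in total.
Checked but reused from cache: n5, n6.
Key observation: the change is absorbed at n4 — it re-runs but produces the same value, and the output's value is unchanged.

First evaluation (everything demanded from the output):
  n1 = mul(9, 9) = 81
  n3 = sub(81, 9) = 72
  n4 = max2(72, 0) = 72
  n5 = neg(72) = -72
  n6 = if0(n5=-72 -> else branch n3) = 72

Propagation after the edit:
  n4: runs — x2 0->5; result 72 (same value as before).
  n5: checked — values it read are unchanged (n4 unchanged); reused cached -72 without running.
  n6: checked — values it read are unchanged (n5 unchanged, n3 unchanged); reused cached 72 without running.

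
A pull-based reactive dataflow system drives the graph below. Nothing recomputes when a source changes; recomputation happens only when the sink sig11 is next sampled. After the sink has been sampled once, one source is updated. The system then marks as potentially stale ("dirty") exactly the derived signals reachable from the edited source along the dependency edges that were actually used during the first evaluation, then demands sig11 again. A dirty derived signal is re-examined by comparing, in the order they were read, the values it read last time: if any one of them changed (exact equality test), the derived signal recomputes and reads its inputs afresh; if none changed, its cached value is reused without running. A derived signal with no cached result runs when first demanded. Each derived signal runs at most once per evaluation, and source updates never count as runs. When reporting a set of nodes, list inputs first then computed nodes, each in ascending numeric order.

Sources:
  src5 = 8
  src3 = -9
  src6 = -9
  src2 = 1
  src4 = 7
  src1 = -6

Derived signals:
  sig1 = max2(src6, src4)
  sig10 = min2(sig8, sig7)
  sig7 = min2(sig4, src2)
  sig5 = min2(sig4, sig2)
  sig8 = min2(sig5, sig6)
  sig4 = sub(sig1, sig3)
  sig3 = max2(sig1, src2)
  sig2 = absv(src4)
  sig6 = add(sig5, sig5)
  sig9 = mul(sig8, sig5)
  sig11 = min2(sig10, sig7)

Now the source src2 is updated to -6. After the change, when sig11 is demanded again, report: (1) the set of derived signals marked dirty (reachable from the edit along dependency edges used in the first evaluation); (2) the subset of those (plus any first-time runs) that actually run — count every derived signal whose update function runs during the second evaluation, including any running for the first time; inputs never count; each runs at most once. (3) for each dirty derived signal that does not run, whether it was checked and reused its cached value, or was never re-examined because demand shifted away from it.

Marked dirty: sig3, sig4, sig5, sig6, sig7, sig8, sig10, sig11.
Derived signals that run: sig3, sig7, sig10, sig11 — 4 in total.
Checked but reused from cache: sig4, sig5, sig6, sig8.
Key observation: the cutoff stops propagation at sig4 — its inputs' values are unchanged, so it reuses its cache.

First evaluation (everything demanded from the output):
  sig1 = max2(-9, 7) = 7
  sig2 = absv(7) = 7
  sig3 = max2(7, 1) = 7
  sig4 = sub(7, 7) = 0
  sig5 = min2(0, 7) = 0
  sig6 = add(0, 0) = 0
  sig7 = min2(0, 1) = 0
  sig8 = min2(0, 0) = 0
  sig10 = min2(0, 0) = 0
  sig11 = min2(0, 0) = 0

Propagation after the edit:
  sig3: runs — src2 1->-6; result 7 (same value as before).
  sig4: checked — values it read are unchanged (sig1 unchanged, sig3 unchanged); reused cached 0 without running.
  sig5: checked — values it read are unchanged (sig4 unchanged, sig2 unchanged); reused cached 0 without running.
  sig6: checked — values it read are unchanged (sig5 unchanged, sig5 unchanged); reused cached 0 without running.
  sig7: runs — src2 1->-6; result -6.
  sig8: checked — values it read are unchanged (sig5 unchanged, sig6 unchanged); reused cached 0 without running.
  sig10: runs — sig7 0->-6; result -6.
  sig11: runs — sig10 0->-6; sig7 0->-6; result -6.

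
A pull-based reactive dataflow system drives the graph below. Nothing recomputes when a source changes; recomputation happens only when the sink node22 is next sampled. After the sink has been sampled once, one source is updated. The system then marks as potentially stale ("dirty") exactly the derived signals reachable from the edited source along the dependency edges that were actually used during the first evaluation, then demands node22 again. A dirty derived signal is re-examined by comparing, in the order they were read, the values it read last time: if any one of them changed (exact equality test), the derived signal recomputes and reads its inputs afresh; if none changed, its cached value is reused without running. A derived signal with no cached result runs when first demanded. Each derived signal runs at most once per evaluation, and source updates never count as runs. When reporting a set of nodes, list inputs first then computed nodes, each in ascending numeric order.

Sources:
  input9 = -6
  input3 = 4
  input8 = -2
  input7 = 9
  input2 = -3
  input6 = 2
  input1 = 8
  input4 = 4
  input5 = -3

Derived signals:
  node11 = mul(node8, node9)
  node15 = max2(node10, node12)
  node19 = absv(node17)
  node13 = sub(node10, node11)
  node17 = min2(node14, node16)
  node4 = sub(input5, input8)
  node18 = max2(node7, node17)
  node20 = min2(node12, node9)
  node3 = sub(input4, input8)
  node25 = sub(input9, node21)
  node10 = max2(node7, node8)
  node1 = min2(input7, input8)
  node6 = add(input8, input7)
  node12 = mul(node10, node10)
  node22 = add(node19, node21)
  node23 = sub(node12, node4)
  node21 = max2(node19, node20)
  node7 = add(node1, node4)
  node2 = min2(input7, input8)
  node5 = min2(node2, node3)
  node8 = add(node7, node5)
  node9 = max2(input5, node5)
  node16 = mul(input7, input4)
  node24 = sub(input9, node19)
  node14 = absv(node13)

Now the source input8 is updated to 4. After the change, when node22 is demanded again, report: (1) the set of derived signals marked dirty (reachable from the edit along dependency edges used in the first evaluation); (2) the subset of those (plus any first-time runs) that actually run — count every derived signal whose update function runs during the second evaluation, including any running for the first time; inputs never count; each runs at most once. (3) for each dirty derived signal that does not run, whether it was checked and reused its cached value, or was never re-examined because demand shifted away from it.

First evaluation (everything demanded from the output):
  node1 = min2(9, -2) = -2
  node2 = min2(9, -2) = -2
  node3 = sub(4, -2) = 6
  node4 = sub(-3, -2) = -1
  node5 = min2(-2, 6) = -2
  node7 = add(-2, -1) = -3
  node8 = add(-3, -2) = -5
  node9 = max2(-3, -2) = -2
  node10 = max2(-3, -5) = -3
  node11 = mul(-5, -2) = 10
  node12 = mul(-3, -3) = 9
  node13 = sub(-3, 10) = -13
  node14 = absv(-13) = 13
  node16 = mul(9, 4) = 36
  node17 = min2(13, 36) = 13
  node19 = absv(13) = 13
  node20 = min2(9, -2) = -2
  node21 = max2(13, -2) = 13
  node22 = add(13, 13) = 26

Propagation after the edit:
  node1: runs — input8 -2->4; result 4.
  node2: runs — input8 -2->4; result 4.
  node3: runs — input8 -2->4; result 0.
  node4: runs — input8 -2->4; result -7.
  node5: runs — node2 -2->4; node3 6->0; result 0.
  node7: runs — node1 -2->4; node4 -1->-7; result -3 (same value as before).
  node8: runs — node5 -2->0; result -3.
  node9: runs — node5 -2->0; result 0.
  node10: runs — node8 -5->-3; result -3 (same value as before).
  node11: runs — node8 -5->-3; node9 -2->0; result 0.
  node12: checked — values it read are unchanged (node10 unchanged, node10 unchanged); reused cached 9 without running.
  node13: runs — node11 10->0; result -3.
  node14: runs — node13 -13->-3; result 3.
  node17: runs — node14 13->3; result 3.
  node19: runs — node17 13->3; result 3.
  node20: runs — node9 -2->0; result 0.
  node21: runs — node19 13->3; node20 -2->0; result 3.
  node22: runs — node19 13->3; node21 13->3; result 6.

Key observation: the cutoff stops propagation at node12 — its inputs' values are unchanged, so it reuses its cache.

Marked dirty: node1, node2, node3, node4, node5, node7, node8, node9, node10, node11, node12, node13, node14, node17, node19, node20, node21, node22.
Derived signals that run: node1, node2, node3, node4, node5, node7, node8, node9, node10, node11, node13, node14, node17, node19, node20, node21, node22 — 17 in total.
Checked but reused from cache: node12.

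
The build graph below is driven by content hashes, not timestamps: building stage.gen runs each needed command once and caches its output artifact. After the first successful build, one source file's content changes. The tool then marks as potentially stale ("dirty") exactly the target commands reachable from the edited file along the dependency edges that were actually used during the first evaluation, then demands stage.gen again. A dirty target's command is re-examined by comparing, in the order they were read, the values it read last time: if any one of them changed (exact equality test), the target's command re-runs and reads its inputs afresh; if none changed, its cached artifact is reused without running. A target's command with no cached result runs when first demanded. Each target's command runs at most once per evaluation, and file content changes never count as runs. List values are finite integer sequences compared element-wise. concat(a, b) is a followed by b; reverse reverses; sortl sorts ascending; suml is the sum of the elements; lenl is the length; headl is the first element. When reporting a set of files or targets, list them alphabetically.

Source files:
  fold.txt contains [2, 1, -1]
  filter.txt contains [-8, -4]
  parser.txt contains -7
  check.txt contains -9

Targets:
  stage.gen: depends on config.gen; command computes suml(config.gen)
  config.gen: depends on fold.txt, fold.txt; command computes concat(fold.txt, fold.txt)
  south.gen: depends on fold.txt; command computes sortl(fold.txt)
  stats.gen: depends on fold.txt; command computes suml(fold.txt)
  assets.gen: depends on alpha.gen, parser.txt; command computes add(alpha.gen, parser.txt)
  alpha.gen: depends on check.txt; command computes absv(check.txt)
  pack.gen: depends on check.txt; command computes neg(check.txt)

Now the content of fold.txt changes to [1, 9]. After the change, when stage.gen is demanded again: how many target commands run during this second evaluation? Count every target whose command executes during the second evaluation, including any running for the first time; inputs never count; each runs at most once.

Initial pass — values computed on the first demand:
  config.gen = concat([2, 1, -1], [2, 1, -1]) = [2, 1, -1, 2, 1, -1]
  stage.gen = suml([2, 1, -1, 2, 1, -1]) = 4

Second demand — change propagation:
  config.gen: re-runs because fold.txt [2, 1, -1]->[1, 9]; fold.txt [2, 1, -1]->[1, 9]; new result [1, 9, 1, 9].
  stage.gen: re-runs because config.gen [2, 1, -1, 2, 1, -1]->[1, 9, 1, 9]; new result 20.

Run set: config.gen, stage.gen (2 run).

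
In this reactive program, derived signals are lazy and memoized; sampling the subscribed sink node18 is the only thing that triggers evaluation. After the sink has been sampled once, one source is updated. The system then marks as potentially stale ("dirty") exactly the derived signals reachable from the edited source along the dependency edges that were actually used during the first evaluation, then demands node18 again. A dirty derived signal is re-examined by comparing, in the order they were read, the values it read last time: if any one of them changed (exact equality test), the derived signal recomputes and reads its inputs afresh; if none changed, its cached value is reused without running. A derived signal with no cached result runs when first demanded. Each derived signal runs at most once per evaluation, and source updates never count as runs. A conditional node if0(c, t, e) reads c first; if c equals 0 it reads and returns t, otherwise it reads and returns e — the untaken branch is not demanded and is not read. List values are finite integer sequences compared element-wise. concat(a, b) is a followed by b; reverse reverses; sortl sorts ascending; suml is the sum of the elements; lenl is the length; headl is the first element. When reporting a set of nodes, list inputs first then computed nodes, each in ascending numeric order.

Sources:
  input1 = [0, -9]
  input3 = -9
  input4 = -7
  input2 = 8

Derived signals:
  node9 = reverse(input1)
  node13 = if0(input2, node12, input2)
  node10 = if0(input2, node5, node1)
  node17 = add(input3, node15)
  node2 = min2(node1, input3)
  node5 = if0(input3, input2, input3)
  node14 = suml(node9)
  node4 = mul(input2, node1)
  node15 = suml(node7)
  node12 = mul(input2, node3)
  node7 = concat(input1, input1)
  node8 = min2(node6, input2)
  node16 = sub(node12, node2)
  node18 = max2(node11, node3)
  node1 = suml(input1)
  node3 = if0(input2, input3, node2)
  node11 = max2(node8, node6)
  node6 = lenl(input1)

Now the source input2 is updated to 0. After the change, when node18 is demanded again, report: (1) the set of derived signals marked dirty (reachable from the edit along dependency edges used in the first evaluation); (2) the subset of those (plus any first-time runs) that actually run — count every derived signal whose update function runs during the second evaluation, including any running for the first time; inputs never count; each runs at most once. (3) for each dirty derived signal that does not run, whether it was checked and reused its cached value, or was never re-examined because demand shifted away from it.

The edit dirties: node3, node8, node11, node18.
3 derived signals run: node3, node8, node11.
Cache hits after checking: node18.
Note where the cutoff bites: node18 is checked, finds nothing changed, and keeps its cache.

First demand of the output computes:
  node1 = suml([0, -9]) = -9
  node2 = min2(-9, -9) = -9
  node3 = if0(input2=8 -> else branch node2) = -9
  node6 = lenl([0, -9]) = 2
  node8 = min2(2, 8) = 2
  node11 = max2(2, 2) = 2
  node18 = max2(2, -9) = 2

After the edit, cleaning proceeds:
  node3: a read changed (input2 8->0) — executes, giving -9 — identical to its old value.
  node8: a read changed (input2 8->0) — executes, giving 0.
  node11: a read changed (node8 2->0) — executes, giving 2 — identical to its old value.
  node18: dirty, but its reads are unchanged (node11 unchanged, node3 unchanged); cached 2 stands.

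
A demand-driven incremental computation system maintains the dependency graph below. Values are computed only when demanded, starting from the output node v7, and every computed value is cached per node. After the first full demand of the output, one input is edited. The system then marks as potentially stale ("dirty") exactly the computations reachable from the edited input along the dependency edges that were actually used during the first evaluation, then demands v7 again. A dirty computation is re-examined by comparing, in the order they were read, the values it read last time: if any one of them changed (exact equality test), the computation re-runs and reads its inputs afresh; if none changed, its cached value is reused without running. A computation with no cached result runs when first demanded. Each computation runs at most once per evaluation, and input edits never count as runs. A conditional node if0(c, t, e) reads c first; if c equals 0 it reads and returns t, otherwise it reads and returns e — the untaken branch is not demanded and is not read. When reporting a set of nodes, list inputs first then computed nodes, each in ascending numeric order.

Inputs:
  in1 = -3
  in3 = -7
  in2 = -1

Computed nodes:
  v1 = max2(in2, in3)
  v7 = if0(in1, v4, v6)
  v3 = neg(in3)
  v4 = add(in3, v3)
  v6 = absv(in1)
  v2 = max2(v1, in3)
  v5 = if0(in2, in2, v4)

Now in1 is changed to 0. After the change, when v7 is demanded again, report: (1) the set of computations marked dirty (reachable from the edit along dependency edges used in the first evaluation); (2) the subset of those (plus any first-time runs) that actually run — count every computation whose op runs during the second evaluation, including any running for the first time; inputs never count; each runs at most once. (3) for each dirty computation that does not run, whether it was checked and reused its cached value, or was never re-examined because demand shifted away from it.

Marked dirty: v6, v7.
Computations that run: v3, v4, v7 — 3 in total.
Never re-examined (demand shifted away): v6.
Key observation: a condition flipped, so demand moved to the other branch — v6 is never re-examined.

First evaluation (everything demanded from the output):
  v6 = absv(-3) = 3
  v7 = if0(in1=-3 -> else branch v6) = 3

Propagation after the edit:
  v3: demanded for the first time — runs, produces 7.
  v4: demanded for the first time — runs, produces 0.
  v6: marked dirty but never re-examined — demand shifted away from it.
  v7: runs — in1 -3->0; result 0.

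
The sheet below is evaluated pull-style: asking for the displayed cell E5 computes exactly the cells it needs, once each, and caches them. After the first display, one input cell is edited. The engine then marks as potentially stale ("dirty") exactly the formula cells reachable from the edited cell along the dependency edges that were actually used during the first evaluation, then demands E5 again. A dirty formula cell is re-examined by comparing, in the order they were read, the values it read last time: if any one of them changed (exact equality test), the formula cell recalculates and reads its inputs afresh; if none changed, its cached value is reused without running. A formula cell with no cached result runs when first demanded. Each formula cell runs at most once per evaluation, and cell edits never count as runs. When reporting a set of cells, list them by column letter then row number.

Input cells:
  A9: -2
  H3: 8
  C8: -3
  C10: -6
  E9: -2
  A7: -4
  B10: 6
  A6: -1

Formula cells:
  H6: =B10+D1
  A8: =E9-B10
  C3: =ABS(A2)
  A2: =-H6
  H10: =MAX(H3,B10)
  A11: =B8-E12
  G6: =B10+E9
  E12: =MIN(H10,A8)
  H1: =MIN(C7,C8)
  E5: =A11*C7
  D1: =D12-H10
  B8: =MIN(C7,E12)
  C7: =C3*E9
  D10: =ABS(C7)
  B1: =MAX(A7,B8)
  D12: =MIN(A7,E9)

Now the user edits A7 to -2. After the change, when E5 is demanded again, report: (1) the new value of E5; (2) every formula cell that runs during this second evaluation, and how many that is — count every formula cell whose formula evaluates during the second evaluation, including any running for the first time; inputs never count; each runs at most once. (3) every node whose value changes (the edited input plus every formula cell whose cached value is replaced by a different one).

Demanding E5 again yields 0.
9 formula cells run: A2, A11, B8, C3, C7, D1, D12, E5, H6.
The nodes whose values change: A2, A7, A11, B8, C3, C7, D1, D12, E5, H6.

First demand of the output computes:
  A8 = -2 - 6 = -8
  D12 = MIN(-4, -2) = -4
  H10 = MAX(8, 6) = 8
  D1 = -4 - 8 = -12
  E12 = MIN(8, -8) = -8
  H6 = 6 + -12 = -6
  A2 = -(-6) = 6
  C3 = ABS(6) = 6
  C7 = 6 * -2 = -12
  B8 = MIN(-12, -8) = -12
  A11 = -12 - -8 = -4
  E5 = -4 * -12 = 48

After the edit, cleaning proceeds:
  D12: a read changed (A7 -4->-2) — executes, giving -2.
  D1: a read changed (D12 -4->-2) — executes, giving -10.
  H6: a read changed (D1 -12->-10) — executes, giving -4.
  A2: a read changed (H6 -6->-4) — executes, giving 4.
  C3: a read changed (A2 6->4) — executes, giving 4.
  C7: a read changed (C3 6->4) — executes, giving -8.
  B8: a read changed (C7 -12->-8) — executes, giving -8.
  A11: a read changed (B8 -12->-8) — executes, giving 0.
  E5: a read changed (A11 -4->0; C7 -12->-8) — executes, giving 0.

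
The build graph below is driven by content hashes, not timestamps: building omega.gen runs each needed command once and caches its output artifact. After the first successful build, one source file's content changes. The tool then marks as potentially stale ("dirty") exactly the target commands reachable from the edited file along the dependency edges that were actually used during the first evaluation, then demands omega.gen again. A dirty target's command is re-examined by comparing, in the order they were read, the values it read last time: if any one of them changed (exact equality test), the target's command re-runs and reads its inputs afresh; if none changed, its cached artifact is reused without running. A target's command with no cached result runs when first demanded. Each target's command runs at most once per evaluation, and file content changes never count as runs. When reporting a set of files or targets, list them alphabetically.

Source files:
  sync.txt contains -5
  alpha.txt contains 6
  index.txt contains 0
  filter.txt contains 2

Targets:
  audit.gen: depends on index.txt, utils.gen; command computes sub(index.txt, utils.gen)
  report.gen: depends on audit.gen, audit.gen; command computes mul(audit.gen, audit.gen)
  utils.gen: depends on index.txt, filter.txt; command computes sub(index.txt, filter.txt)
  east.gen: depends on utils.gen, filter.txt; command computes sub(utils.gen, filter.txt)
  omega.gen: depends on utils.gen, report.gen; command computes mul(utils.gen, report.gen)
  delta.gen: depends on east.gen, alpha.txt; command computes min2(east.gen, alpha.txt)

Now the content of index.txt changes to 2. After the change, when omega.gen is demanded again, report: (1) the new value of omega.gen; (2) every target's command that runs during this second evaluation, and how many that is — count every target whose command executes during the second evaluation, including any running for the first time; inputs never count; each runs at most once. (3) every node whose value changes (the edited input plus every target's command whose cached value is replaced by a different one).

Initial pass — values computed on the first demand:
  utils.gen = sub(0, 2) = -2
  audit.gen = sub(0, -2) = 2
  report.gen = mul(2, 2) = 4
  omega.gen = mul(-2, 4) = -8

Second demand — change propagation:
  utils.gen: re-runs because index.txt 0->2; new result 0.
  audit.gen: re-runs because index.txt 0->2; utils.gen -2->0; new result 2 (unchanged).
  report.gen: re-examined; everything it read last time is the same (audit.gen unchanged, audit.gen unchanged) — cache 4 kept, no run.
  omega.gen: re-runs because utils.gen -2->0; new result 0.

The important point: at report.gen every value read last time is unchanged, so the dirty flag clears without a run.

omega.gen now evaluates to 0.
Run set: audit.gen, omega.gen, utils.gen (3 run).
Changed values: index.txt, omega.gen, utils.gen.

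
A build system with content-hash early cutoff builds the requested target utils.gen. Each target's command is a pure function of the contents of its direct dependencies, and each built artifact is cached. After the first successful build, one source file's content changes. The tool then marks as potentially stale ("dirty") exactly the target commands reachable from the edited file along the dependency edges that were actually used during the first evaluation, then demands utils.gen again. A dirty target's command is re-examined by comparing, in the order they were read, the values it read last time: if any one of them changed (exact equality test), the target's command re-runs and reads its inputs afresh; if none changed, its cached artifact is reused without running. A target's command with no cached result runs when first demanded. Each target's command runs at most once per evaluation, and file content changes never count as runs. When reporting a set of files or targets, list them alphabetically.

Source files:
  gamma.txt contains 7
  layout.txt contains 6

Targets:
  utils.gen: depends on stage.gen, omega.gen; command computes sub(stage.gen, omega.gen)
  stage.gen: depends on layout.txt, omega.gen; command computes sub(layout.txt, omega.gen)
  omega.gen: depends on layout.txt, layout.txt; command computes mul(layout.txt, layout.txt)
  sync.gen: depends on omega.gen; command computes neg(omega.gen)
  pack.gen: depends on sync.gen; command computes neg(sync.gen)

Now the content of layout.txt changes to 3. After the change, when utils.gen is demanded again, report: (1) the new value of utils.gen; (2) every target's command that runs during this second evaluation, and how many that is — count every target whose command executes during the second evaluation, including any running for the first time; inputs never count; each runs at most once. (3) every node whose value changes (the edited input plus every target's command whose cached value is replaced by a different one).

New value of utils.gen: -15.
Target commands that run: omega.gen, stage.gen, utils.gen — 3 in total.
Values that change: layout.txt, omega.gen, stage.gen, utils.gen.

First evaluation (everything demanded from the output):
  omega.gen = mul(6, 6) = 36
  stage.gen = sub(6, 36) = -30
  utils.gen = sub(-30, 36) = -66

Propagation after the edit:
  omega.gen: runs — layout.txt 6->3; layout.txt 6->3; result 9.
  stage.gen: runs — layout.txt 6->3; omega.gen 36->9; result -6.
  utils.gen: runs — stage.gen -30->-6; omega.gen 36->9; result -15.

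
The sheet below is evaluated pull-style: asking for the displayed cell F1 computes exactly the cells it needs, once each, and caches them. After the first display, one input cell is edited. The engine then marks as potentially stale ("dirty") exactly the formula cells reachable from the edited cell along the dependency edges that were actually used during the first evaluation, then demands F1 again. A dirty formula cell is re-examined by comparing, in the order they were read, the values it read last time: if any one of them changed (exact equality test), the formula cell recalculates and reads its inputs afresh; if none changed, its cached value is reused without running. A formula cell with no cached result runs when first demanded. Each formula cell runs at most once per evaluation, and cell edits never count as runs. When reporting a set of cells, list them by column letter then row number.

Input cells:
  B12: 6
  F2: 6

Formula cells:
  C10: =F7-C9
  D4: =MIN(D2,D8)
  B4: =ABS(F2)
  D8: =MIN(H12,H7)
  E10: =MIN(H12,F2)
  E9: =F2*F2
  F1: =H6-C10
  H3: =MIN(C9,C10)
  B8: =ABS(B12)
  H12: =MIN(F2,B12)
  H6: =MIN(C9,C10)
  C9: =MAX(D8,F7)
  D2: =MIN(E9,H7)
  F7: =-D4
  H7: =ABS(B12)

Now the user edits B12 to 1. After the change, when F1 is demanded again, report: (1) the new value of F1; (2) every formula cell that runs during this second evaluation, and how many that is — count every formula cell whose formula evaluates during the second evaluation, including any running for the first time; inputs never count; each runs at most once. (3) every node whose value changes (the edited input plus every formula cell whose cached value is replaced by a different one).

Demanding F1 again yields 0.
10 formula cells run: C9, C10, D2, D4, D8, F1, F7, H6, H7, H12.
The nodes whose values change: B12, C9, C10, D2, D4, D8, F7, H6, H7, H12.

First demand of the output computes:
  E9 = 6 * 6 = 36
  H7 = ABS(6) = 6
  D2 = MIN(36, 6) = 6
  H12 = MIN(6, 6) = 6
  D8 = MIN(6, 6) = 6
  D4 = MIN(6, 6) = 6
  F7 = -(6) = -6
  C9 = MAX(6, -6) = 6
  C10 = -6 - 6 = -12
  H6 = MIN(6, -12) = -12
  F1 = -12 - -12 = 0

After the edit, cleaning proceeds:
  H7: a read changed (B12 6->1) — executes, giving 1.
  D2: a read changed (H7 6->1) — executes, giving 1.
  H12: a read changed (B12 6->1) — executes, giving 1.
  D8: a read changed (H12 6->1; H7 6->1) — executes, giving 1.
  D4: a read changed (D2 6->1; D8 6->1) — executes, giving 1.
  F7: a read changed (D4 6->1) — executes, giving -1.
  C9: a read changed (D8 6->1; F7 -6->-1) — executes, giving 1.
  C10: a read changed (F7 -6->-1; C9 6->1) — executes, giving -2.
  H6: a read changed (C9 6->1; C10 -12->-2) — executes, giving -2.
  F1: a read changed (H6 -12->-2; C10 -12->-2) — executes, giving 0 — identical to its old value.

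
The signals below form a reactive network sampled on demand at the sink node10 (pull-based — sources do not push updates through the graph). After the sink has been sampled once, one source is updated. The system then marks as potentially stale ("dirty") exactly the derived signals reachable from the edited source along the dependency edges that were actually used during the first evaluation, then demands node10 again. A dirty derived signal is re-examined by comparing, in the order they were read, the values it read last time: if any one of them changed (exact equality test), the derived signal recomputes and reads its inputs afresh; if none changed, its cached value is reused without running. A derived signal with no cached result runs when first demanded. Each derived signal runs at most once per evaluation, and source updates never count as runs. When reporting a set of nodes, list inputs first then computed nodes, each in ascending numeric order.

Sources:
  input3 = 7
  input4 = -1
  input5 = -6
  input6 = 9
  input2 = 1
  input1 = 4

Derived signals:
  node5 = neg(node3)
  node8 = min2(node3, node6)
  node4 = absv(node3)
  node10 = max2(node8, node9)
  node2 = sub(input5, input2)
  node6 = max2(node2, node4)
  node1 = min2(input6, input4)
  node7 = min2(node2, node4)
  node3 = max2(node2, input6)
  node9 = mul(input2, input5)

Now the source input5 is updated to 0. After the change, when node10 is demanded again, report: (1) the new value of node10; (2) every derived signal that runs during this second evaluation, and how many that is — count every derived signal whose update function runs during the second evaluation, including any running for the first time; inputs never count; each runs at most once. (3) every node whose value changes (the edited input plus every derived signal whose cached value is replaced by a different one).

Initial pass — values computed on the first demand:
  node2 = sub(-6, 1) = -7
  node3 = max2(-7, 9) = 9
  node4 = absv(9) = 9
  node6 = max2(-7, 9) = 9
  node8 = min2(9, 9) = 9
  node9 = mul(1, -6) = -6
  node10 = max2(9, -6) = 9

Second demand — change propagation:
  node2: re-runs because input5 -6->0; new result -1.
  node3: re-runs because node2 -7->-1; new result 9 (unchanged).
  node4: re-examined; everything it read last time is the same (node3 unchanged) — cache 9 kept, no run.
  node6: re-runs because node2 -7->-1; new result 9 (unchanged).
  node8: re-examined; everything it read last time is the same (node3 unchanged, node6 unchanged) — cache 9 kept, no run.
  node9: re-runs because input5 -6->0; new result 0.
  node10: re-runs because node9 -6->0; new result 9 (unchanged).

The important point: at node4 every value read last time is unchanged, so the dirty flag clears without a run.

node10 now evaluates to 9.
Run set: node2, node3, node6, node9, node10 (5 run).
Changed values: input5, node2, node9.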